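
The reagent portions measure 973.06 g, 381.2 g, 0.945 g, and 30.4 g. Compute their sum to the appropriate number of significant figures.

1385.6 g

973.06 g + 381.2 g + 0.945 g + 30.4 g = 1385.605 g.
Addition/subtraction keeps the fewest decimal places: 973.06 → 2 decimal places, 381.2 → 1 decimal place, 0.945 → 3 decimal places, 30.4 → 1 decimal place; limit is 1.
Rounded to 1 decimal place: 1385.6 g.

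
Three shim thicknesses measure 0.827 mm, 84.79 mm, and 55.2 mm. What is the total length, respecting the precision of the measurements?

1.408 × 10^2 mm

0.827 mm + 84.79 mm + 55.2 mm = 140.817 mm.
Addition/subtraction keeps the fewest decimal places: 0.827 → 3 decimal places, 84.79 → 2 decimal places, 55.2 → 1 decimal place; limit is 1.
Rounded to 1 decimal place: 1.408 × 10^2 mm.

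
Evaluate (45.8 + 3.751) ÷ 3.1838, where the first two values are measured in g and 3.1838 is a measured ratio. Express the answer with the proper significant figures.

45.8 g + 3.751 g = 49.551 g; the sum is limited to 1 decimal place (3 s.f.).
Carrying full precision, 49.551 ÷ 3.1838 = 15.5634776054… g; 3.1838 has 5 s.f., so the result keeps min(3, 5) = 3 s.f.
Rounded to 3 significant figures: 15.6 g.

15.6 g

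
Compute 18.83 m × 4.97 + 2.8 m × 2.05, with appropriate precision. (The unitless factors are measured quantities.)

18.83 × 4.97 = 93.5851 → 93.6 m (3 s.f., last digit at the 10^-1 place).
2.8 × 2.05 = 5.74 → 5.7 m (2 s.f., last digit at the 10^-1 place).
Sum: 99.3251 m; keep the coarser place, 10^-1.
Result: 99.3 m.

99.3 m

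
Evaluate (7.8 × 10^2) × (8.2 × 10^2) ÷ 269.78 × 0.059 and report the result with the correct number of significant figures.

(7.8 × 10^2) × (8.2 × 10^2) ÷ 269.78 × 0.059 = 139.878419453…
Multiplication/division keeps the fewest significant figures: 7.8 × 10^2 → 2 s.f., 8.2 × 10^2 → 2 s.f., 269.78 → 5 s.f., 0.059 → 2 s.f.; limit is 2.
Rounded to 2 significant figures: 1.4 × 10^2.

1.4 × 10^2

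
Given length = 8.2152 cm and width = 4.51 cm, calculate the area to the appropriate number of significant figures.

area = 8.2152 cm × 4.51 cm = 37.050552 cm².
8.2152 has 5 significant figures; 4.51 has 3.
Division/multiplication keeps the fewest: 3 significant figures.
Rounded: 37.1 cm².

37.1 cm²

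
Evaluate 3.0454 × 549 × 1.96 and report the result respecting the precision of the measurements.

3.28 × 10³

3.0454 × 549 × 1.96 = 3276.972216
Multiplication/division keeps the fewest significant figures: 3.0454 → 5 s.f., 549 → 3 s.f., 1.96 → 3 s.f.; limit is 3.
Rounded to 3 significant figures: 3.28 × 10³.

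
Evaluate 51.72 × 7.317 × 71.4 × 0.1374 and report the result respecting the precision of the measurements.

51.72 × 7.317 × 71.4 × 0.1374 = 3712.58594109…
Multiplication/division keeps the fewest significant figures: 51.72 → 4 s.f., 7.317 → 4 s.f., 71.4 → 3 s.f., 0.1374 → 4 s.f.; limit is 3.
Rounded to 3 significant figures: 3.71 × 10^3.

3.71 × 10^3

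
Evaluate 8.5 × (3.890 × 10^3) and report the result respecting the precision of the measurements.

8.5 × (3.890 × 10^3) = 33065
Multiplication/division keeps the fewest significant figures: 8.5 → 2 s.f., 3.890 × 10^3 → 4 s.f.; limit is 2.
Rounded to 2 significant figures: 3.3 × 10^4.

3.3 × 10^4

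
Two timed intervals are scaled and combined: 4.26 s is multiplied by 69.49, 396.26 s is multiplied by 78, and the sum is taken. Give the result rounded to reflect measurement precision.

3.1 × 10⁴ s

4.26 × 69.49 = 296.0274 → 296 s (3 s.f., last digit at the 10^0 place).
396.26 × 78 = 30908.28 → 3.1 × 10⁴ s (2 s.f., last digit at the 10^3 place).
Sum: 31204.3074 s; keep the coarser place, 10^3.
Result: 3.1 × 10⁴ s.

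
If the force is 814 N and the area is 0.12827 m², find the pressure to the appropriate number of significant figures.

6.35 × 10³ Pa

pressure = 814 N ÷ 0.12827 m² = 6345.9889296… Pa.
814 has 3 significant figures; 0.12827 has 5.
Division/multiplication keeps the fewest: 3 significant figures.
Rounded: 6.35 × 10³ Pa.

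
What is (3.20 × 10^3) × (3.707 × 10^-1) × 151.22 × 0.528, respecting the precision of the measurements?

(3.20 × 10^3) × (3.707 × 10^-1) × 151.22 × 0.528 = 94714.3363584
Multiplication/division keeps the fewest significant figures: 3.20 × 10^3 → 3 s.f., 3.707 × 10^-1 → 4 s.f., 151.22 → 5 s.f., 0.528 → 3 s.f.; limit is 3.
Rounded to 3 significant figures: 9.47 × 10^4.

9.47 × 10^4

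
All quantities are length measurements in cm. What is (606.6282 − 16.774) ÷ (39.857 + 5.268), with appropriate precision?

13.072

606.6282 − 16.774 = 589.8542, limited to 3 d.p. → 6 s.f.; 39.857 + 5.268 = 45.125, limited to 3 d.p. → 5 s.f.
Carrying full precision, 589.8542 ÷ 45.125 = 13.0715612188…; keep min(6, 5) = 5 s.f.
Rounded to 5 significant figures: 13.072.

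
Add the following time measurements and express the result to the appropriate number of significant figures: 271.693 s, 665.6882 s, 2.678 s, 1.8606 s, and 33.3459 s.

271.693 s + 665.6882 s + 2.678 s + 1.8606 s + 33.3459 s = 975.2657 s.
Addition/subtraction keeps the fewest decimal places: 271.693 → 3 decimal places, 665.6882 → 4 decimal places, 2.678 → 3 decimal places, 1.8606 → 4 decimal places, 33.3459 → 4 decimal places; limit is 3.
Rounded to 3 decimal places: 975.266 s.

975.266 s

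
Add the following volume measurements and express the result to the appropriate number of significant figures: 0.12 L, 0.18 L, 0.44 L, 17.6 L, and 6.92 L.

0.12 L + 0.18 L + 0.44 L + 17.6 L + 6.92 L = 25.26 L.
Addition/subtraction keeps the fewest decimal places: 0.12 → 2 decimal places, 0.18 → 2 decimal places, 0.44 → 2 decimal places, 17.6 → 1 decimal place, 6.92 → 2 decimal places; limit is 1.
Rounded to 1 decimal place: 25.3 L.

25.3 L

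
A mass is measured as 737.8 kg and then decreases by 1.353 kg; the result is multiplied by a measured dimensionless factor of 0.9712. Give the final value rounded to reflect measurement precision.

715.2 kg

737.8 kg − 1.353 kg = 736.447 kg; the difference is limited to 1 decimal place (4 s.f.).
Carrying full precision, 736.447 × 0.9712 = 715.2373264 kg; 0.9712 has 4 s.f., so the result keeps min(4, 4) = 4 s.f.
Rounded to 4 significant figures: 715.2 kg.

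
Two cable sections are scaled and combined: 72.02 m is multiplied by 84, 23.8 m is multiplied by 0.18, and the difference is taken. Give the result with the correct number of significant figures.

72.02 × 84 = 6049.68 → 6.0 × 10³ m (2 s.f., last digit at the 10^2 place).
23.8 × 0.18 = 4.284 → 4.3 m (2 s.f., last digit at the 10^-1 place).
Difference: 6045.396 m; keep the coarser place, 10^2.
Result: 6.0 × 10³ m.

6.0 × 10³ m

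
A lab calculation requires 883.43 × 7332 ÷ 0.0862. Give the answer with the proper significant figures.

7.51 × 10^7

883.43 × 7332 ÷ 0.0862 = 75142793.0394…
Multiplication/division keeps the fewest significant figures: 883.43 → 5 s.f., 7332 → 4 s.f., 0.0862 → 3 s.f.; limit is 3.
Rounded to 3 significant figures: 7.51 × 10^7.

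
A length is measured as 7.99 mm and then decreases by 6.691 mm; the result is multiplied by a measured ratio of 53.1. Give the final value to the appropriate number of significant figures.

7.99 mm − 6.691 mm = 1.299 mm; the difference is limited to 2 decimal places (3 s.f.).
Carrying full precision, 1.299 × 53.1 = 68.9769 mm; 53.1 has 3 s.f., so the result keeps min(3, 3) = 3 s.f.
Rounded to 3 significant figures: 69.0 mm.

69.0 mm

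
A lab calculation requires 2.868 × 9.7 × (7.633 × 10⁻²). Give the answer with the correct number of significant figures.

2.868 × 9.7 × (7.633 × 10⁻²) = 2.123470068
Multiplication/division keeps the fewest significant figures: 2.868 → 4 s.f., 9.7 → 2 s.f., 7.633 × 10⁻² → 4 s.f.; limit is 2.
Rounded to 2 significant figures: 2.1.

2.1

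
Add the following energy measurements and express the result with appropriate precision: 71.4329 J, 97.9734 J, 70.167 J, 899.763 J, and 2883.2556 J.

71.4329 J + 97.9734 J + 70.167 J + 899.763 J + 2883.2556 J = 4022.5919 J.
Addition/subtraction keeps the fewest decimal places: 71.4329 → 4 decimal places, 97.9734 → 4 decimal places, 70.167 → 3 decimal places, 899.763 → 3 decimal places, 2883.2556 → 4 decimal places; limit is 3.
Rounded to 3 decimal places: 4.022592 × 10^3 J.

4.022592 × 10^3 J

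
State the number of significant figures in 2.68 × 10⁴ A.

2.68 × 10⁴: in scientific notation every digit of the coefficient is significant.

3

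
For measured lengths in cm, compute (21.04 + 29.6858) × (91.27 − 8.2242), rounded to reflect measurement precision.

21.04 + 29.6858 = 50.7258, limited to 2 d.p. → 4 s.f.; 91.27 − 8.2242 = 83.0458, limited to 2 d.p. → 4 s.f.
Carrying full precision, 50.7258 × 83.0458 = 4212.56464164; keep min(4, 4) = 4 s.f.
Rounded to 4 significant figures: 4213 cm².

4213 cm²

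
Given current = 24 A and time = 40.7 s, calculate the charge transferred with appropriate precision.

charge transferred = 24 A × 40.7 s = 976.8 C.
24 has 2 significant figures; 40.7 has 3.
Division/multiplication keeps the fewest: 2 significant figures.
Rounded: 9.8 × 10^2 C.

9.8 × 10^2 C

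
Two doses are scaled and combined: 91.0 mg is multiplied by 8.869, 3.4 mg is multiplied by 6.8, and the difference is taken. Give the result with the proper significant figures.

91.0 × 8.869 = 807.079 → 807 mg (3 s.f., last digit at the 10^0 place).
3.4 × 6.8 = 23.12 → 23 mg (2 s.f., last digit at the 10^0 place).
Difference: 783.959 mg; keep the coarser place, 10^0.
Result: 784 mg.

784 mg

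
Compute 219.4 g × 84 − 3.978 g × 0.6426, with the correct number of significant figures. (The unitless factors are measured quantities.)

219.4 × 84 = 18429.6 → 1.8 × 10⁴ g (2 s.f., last digit at the 10^3 place).
3.978 × 0.6426 = 2.5562628 → 2.556 g (4 s.f., last digit at the 10^-3 place).
Difference: 18427.0437372 g; keep the coarser place, 10^3.
Result: 1.8 × 10⁴ g.

1.8 × 10⁴ g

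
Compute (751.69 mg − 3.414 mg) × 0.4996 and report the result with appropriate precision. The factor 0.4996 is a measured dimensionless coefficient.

373.8 mg

751.69 mg − 3.414 mg = 748.276 mg; the difference is limited to 2 decimal places (5 s.f.).
Carrying full precision, 748.276 × 0.4996 = 373.8386896 mg; 0.4996 has 4 s.f., so the result keeps min(5, 4) = 4 s.f.
Rounded to 4 significant figures: 373.8 mg.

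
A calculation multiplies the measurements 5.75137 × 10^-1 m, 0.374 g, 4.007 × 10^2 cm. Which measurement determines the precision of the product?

5.75137 × 10^-1 m → 6 s.f.; 0.374 g → 3 s.f.; 4.007 × 10^2 cm → 4 s.f.
The fewest is 3 significant figures, from 0.374 g.

0.374 g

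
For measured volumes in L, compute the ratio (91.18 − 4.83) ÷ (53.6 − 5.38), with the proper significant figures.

91.18 − 4.83 = 86.35, limited to 2 d.p. → 4 s.f.; 53.6 − 5.38 = 48.22, limited to 1 d.p. → 3 s.f.
Carrying full precision, 86.35 ÷ 48.22 = 1.79075072584…; keep min(4, 3) = 3 s.f.
Rounded to 3 significant figures: 1.79.

1.79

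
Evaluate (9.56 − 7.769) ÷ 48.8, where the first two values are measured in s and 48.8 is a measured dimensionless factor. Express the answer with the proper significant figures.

3.67 × 10⁻² s

9.56 s − 7.769 s = 1.791 s; the difference is limited to 2 decimal places (3 s.f.).
Carrying full precision, 1.791 ÷ 48.8 = 0.0367008196721… s; 48.8 has 3 s.f., so the result keeps min(3, 3) = 3 s.f.
Rounded to 3 significant figures: 3.67 × 10⁻² s.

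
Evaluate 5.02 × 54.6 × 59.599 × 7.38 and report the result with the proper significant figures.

5.02 × 54.6 × 59.599 × 7.38 = 120556.795217…
Multiplication/division keeps the fewest significant figures: 5.02 → 3 s.f., 54.6 → 3 s.f., 59.599 → 5 s.f., 7.38 → 3 s.f.; limit is 3.
Rounded to 3 significant figures: 1.21 × 10^5.

1.21 × 10^5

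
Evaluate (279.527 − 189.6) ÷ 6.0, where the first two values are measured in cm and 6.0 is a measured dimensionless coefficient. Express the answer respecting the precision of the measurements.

15 cm

279.527 cm − 189.6 cm = 89.927 cm; the difference is limited to 1 decimal place (3 s.f.).
Carrying full precision, 89.927 ÷ 6.0 = 14.9878333333… cm; 6.0 has 2 s.f., so the result keeps min(3, 2) = 2 s.f.
Rounded to 2 significant figures: 15 cm.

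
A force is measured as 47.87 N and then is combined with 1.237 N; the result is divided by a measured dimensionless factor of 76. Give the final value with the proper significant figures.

0.65 N

47.87 N + 1.237 N = 49.107 N; the sum is limited to 2 decimal places (4 s.f.).
Carrying full precision, 49.107 ÷ 76 = 0.646144736842… N; 76 has 2 s.f., so the result keeps min(4, 2) = 2 s.f.
Rounded to 2 significant figures: 0.65 N.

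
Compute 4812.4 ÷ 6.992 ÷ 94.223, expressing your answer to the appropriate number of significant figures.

4812.4 ÷ 6.992 ÷ 94.223 = 7.3047165895…
Multiplication/division keeps the fewest significant figures: 4812.4 → 5 s.f., 6.992 → 4 s.f., 94.223 → 5 s.f.; limit is 4.
Rounded to 4 significant figures: 7.305.

7.305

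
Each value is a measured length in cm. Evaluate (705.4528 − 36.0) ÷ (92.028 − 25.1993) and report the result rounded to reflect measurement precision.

705.4528 − 36.0 = 669.4528, limited to 1 d.p. → 4 s.f.; 92.028 − 25.1993 = 66.8287, limited to 3 d.p. → 5 s.f.
Carrying full precision, 669.4528 ÷ 66.8287 = 10.0174446009…; keep min(4, 5) = 4 s.f.
Rounded to 4 significant figures: 10.02.

10.02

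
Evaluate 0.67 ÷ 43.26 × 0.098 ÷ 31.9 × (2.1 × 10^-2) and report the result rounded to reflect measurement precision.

1.0 × 10^-6

0.67 ÷ 43.26 × 0.098 ÷ 31.9 × (2.1 × 10^-2) = 9.99178257297 × 10^-7…
Multiplication/division keeps the fewest significant figures: 0.67 → 2 s.f., 43.26 → 4 s.f., 0.098 → 2 s.f., 31.9 → 3 s.f., 2.1 × 10^-2 → 2 s.f.; limit is 2.
Rounded to 2 significant figures: 1.0 × 10^-6.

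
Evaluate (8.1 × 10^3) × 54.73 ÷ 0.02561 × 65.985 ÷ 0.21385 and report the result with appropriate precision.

(8.1 × 10^3) × 54.73 ÷ 0.02561 × 65.985 ÷ 0.21385 = 5.34117558325 × 10^9…
Multiplication/division keeps the fewest significant figures: 8.1 × 10^3 → 2 s.f., 54.73 → 4 s.f., 0.02561 → 4 s.f., 65.985 → 5 s.f., 0.21385 → 5 s.f.; limit is 2.
Rounded to 2 significant figures: 5.3 × 10^9.

5.3 × 10^9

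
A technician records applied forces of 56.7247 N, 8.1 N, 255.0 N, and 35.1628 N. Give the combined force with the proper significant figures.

56.7247 N + 8.1 N + 255.0 N + 35.1628 N = 354.9875 N.
Addition/subtraction keeps the fewest decimal places: 56.7247 → 4 decimal places, 8.1 → 1 decimal place, 255.0 → 1 decimal place, 35.1628 → 4 decimal places; limit is 1.
Rounded to 1 decimal place: 355.0 N.

355.0 N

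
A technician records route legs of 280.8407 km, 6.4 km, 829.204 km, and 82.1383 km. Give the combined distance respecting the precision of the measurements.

280.8407 km + 6.4 km + 829.204 km + 82.1383 km = 1198.5830 km.
Addition/subtraction keeps the fewest decimal places: 280.8407 → 4 decimal places, 6.4 → 1 decimal place, 829.204 → 3 decimal places, 82.1383 → 4 decimal places; limit is 1.
Rounded to 1 decimal place: 1198.6 km.

1198.6 km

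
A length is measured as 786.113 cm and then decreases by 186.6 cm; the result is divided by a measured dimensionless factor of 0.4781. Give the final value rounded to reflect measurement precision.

786.113 cm − 186.6 cm = 599.513 cm; the difference is limited to 1 decimal place (4 s.f.).
Carrying full precision, 599.513 ÷ 0.4781 = 1253.94896465… cm; 0.4781 has 4 s.f., so the result keeps min(4, 4) = 4 s.f.
Rounded to 4 significant figures: 1254 cm.

1254 cm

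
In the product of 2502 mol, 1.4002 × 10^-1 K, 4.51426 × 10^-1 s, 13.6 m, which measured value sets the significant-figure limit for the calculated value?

2502 mol → 4 s.f.; 1.4002 × 10^-1 K → 5 s.f.; 4.51426 × 10^-1 s → 6 s.f.; 13.6 m → 3 s.f.
The fewest is 3 significant figures, from 13.6 m.

13.6 m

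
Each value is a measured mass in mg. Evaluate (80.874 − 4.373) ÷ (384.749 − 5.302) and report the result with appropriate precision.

80.874 − 4.373 = 76.501, limited to 3 d.p. → 5 s.f.; 384.749 − 5.302 = 379.447, limited to 3 d.p. → 6 s.f.
Carrying full precision, 76.501 ÷ 379.447 = 0.201611819305…; keep min(5, 6) = 5 s.f.
Rounded to 5 significant figures: 0.20161.

0.20161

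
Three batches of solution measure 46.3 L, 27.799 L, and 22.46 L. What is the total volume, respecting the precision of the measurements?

96.6 L

46.3 L + 27.799 L + 22.46 L = 96.559 L.
Addition/subtraction keeps the fewest decimal places: 46.3 → 1 decimal place, 27.799 → 3 decimal places, 22.46 → 2 decimal places; limit is 1.
Rounded to 1 decimal place: 96.6 L.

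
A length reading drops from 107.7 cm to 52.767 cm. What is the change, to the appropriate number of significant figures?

54.9 cm

107.7 cm − 52.767 cm = 54.933 cm.
Addition/subtraction keeps the fewest decimal places: 107.7 → 1 decimal place, 52.767 → 3 decimal places; limit is 1.
Rounded to 1 decimal place: 54.9 cm.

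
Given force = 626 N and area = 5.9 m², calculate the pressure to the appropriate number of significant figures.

1.1 × 10² Pa

pressure = 626 N ÷ 5.9 m² = 106.101694915… Pa.
626 has 3 significant figures; 5.9 has 2.
Division/multiplication keeps the fewest: 2 significant figures.
Rounded: 1.1 × 10² Pa.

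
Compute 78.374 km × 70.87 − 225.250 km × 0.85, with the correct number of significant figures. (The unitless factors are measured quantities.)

5.36 × 10^3 km

78.374 × 70.87 = 5554.36538 → 5554 km (4 s.f., last digit at the 10^0 place).
225.250 × 0.85 = 191.4625 → 1.9 × 10^2 km (2 s.f., last digit at the 10^1 place).
Difference: 5362.90288 km; keep the coarser place, 10^1.
Result: 5.36 × 10^3 km.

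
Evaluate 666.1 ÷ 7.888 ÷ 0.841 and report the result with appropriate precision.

666.1 ÷ 7.888 ÷ 0.841 = 100.409900317…
Multiplication/division keeps the fewest significant figures: 666.1 → 4 s.f., 7.888 → 4 s.f., 0.841 → 3 s.f.; limit is 3.
Rounded to 3 significant figures: 100.

100.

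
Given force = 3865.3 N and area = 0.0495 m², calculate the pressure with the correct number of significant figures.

7.81 × 10^4 Pa

pressure = 3865.3 N ÷ 0.0495 m² = 78086.8686869… Pa.
3865.3 has 5 significant figures; 0.0495 has 3.
Division/multiplication keeps the fewest: 3 significant figures.
Rounded: 7.81 × 10^4 Pa.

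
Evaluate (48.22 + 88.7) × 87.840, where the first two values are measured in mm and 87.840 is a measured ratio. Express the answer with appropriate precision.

1.203 × 10⁴ mm

48.22 mm + 88.7 mm = 136.92 mm; the sum is limited to 1 decimal place (4 s.f.).
Carrying full precision, 136.92 × 87.840 = 12027.0528 mm; 87.840 has 5 s.f., so the result keeps min(4, 5) = 4 s.f.
Rounded to 4 significant figures: 1.203 × 10⁴ mm.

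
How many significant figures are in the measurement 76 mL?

76: every digit is nonzero and significant.

2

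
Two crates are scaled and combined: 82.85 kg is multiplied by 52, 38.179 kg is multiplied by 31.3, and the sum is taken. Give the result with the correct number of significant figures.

82.85 × 52 = 4308.2 → 4.3 × 10^3 kg (2 s.f., last digit at the 10^2 place).
38.179 × 31.3 = 1195.0027 → 1.20 × 10^3 kg (3 s.f., last digit at the 10^1 place).
Sum: 5503.2027 kg; keep the coarser place, 10^2.
Result: 5.5 × 10^3 kg.

5.5 × 10^3 kg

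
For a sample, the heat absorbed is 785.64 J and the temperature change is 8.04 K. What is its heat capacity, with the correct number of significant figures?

heat capacity = 785.64 J ÷ 8.04 K = 97.7164179104… J/K.
785.64 has 5 significant figures; 8.04 has 3.
Division/multiplication keeps the fewest: 3 significant figures.
Rounded: 97.7 J/K.

97.7 J/K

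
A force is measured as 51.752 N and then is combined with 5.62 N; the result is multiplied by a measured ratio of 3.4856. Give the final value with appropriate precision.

51.752 N + 5.62 N = 57.372 N; the sum is limited to 2 decimal places (4 s.f.).
Carrying full precision, 57.372 × 3.4856 = 199.9758432 N; 3.4856 has 5 s.f., so the result keeps min(4, 5) = 4 s.f.
Rounded to 4 significant figures: 200.0 N.

200.0 N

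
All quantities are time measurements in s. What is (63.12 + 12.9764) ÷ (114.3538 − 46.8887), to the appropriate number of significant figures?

1.128

63.12 + 12.9764 = 76.0964, limited to 2 d.p. → 4 s.f.; 114.3538 − 46.8887 = 67.4651, limited to 4 d.p. → 6 s.f.
Carrying full precision, 76.0964 ÷ 67.4651 = 1.12793725941…; keep min(4, 6) = 4 s.f.
Rounded to 4 significant figures: 1.128.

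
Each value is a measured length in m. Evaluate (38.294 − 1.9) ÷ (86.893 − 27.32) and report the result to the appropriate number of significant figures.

0.611

38.294 − 1.9 = 36.394, limited to 1 d.p. → 3 s.f.; 86.893 − 27.32 = 59.573, limited to 2 d.p. → 4 s.f.
Carrying full precision, 36.394 ÷ 59.573 = 0.610914340389…; keep min(3, 4) = 3 s.f.
Rounded to 3 significant figures: 0.611.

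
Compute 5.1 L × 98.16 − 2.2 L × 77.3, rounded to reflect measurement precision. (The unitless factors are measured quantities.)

5.1 × 98.16 = 500.616 → 5.0 × 10^2 L (2 s.f., last digit at the 10^1 place).
2.2 × 77.3 = 170.06 → 1.7 × 10^2 L (2 s.f., last digit at the 10^1 place).
Difference: 330.556 L; keep the coarser place, 10^1.
Result: 3.3 × 10^2 L.

3.3 × 10^2 L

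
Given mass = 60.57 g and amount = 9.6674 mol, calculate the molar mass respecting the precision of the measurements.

6.265 g/mol

molar mass = 60.57 g ÷ 9.6674 mol = 6.26538676376… g/mol.
60.57 has 4 significant figures; 9.6674 has 5.
Division/multiplication keeps the fewest: 4 significant figures.
Rounded: 6.265 g/mol.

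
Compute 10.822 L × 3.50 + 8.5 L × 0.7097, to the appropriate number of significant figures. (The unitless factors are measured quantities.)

43.9 L

10.822 × 3.50 = 37.877 → 37.9 L (3 s.f., last digit at the 10^-1 place).
8.5 × 0.7097 = 6.03245 → 6.0 L (2 s.f., last digit at the 10^-1 place).
Sum: 43.90945 L; keep the coarser place, 10^-1.
Result: 43.9 L.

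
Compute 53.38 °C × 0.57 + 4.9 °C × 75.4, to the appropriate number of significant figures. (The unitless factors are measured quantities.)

4.0 × 10^2 °C

53.38 × 0.57 = 30.4266 → 3.0 × 10^1 °C (2 s.f., last digit at the 10^0 place).
4.9 × 75.4 = 369.46 → 3.7 × 10^2 °C (2 s.f., last digit at the 10^1 place).
Sum: 399.8866 °C; keep the coarser place, 10^1.
Result: 4.0 × 10^2 °C.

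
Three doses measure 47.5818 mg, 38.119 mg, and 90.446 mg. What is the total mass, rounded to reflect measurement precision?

47.5818 mg + 38.119 mg + 90.446 mg = 176.1468 mg.
Addition/subtraction keeps the fewest decimal places: 47.5818 → 4 decimal places, 38.119 → 3 decimal places, 90.446 → 3 decimal places; limit is 3.
Rounded to 3 decimal places: 176.147 mg.

176.147 mg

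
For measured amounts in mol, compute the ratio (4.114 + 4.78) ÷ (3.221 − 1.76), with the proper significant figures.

6.09

4.114 + 4.78 = 8.894, limited to 2 d.p. → 3 s.f.; 3.221 − 1.76 = 1.461, limited to 2 d.p. → 3 s.f.
Carrying full precision, 8.894 ÷ 1.461 = 6.08761122519…; keep min(3, 3) = 3 s.f.
Rounded to 3 significant figures: 6.09.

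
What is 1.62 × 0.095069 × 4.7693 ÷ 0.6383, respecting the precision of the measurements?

1.15

1.62 × 0.095069 × 4.7693 ÷ 0.6383 = 1.1507572965…
Multiplication/division keeps the fewest significant figures: 1.62 → 3 s.f., 0.095069 → 5 s.f., 4.7693 → 5 s.f., 0.6383 → 4 s.f.; limit is 3.
Rounded to 3 significant figures: 1.15.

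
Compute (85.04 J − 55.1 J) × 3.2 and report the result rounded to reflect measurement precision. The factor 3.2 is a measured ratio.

96 J

85.04 J − 55.1 J = 29.94 J; the difference is limited to 1 decimal place (3 s.f.).
Carrying full precision, 29.94 × 3.2 = 95.808 J; 3.2 has 2 s.f., so the result keeps min(3, 2) = 2 s.f.
Rounded to 2 significant figures: 96 J.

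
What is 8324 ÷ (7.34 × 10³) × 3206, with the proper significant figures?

3.64 × 10³

8324 ÷ (7.34 × 10³) × 3206 = 3635.79618529…
Multiplication/division keeps the fewest significant figures: 8324 → 4 s.f., 7.34 × 10³ → 3 s.f., 3206 → 4 s.f.; limit is 3.
Rounded to 3 significant figures: 3.64 × 10³.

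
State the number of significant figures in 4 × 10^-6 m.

1

4 × 10^-6: in scientific notation every digit of the coefficient is significant.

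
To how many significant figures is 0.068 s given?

2

0.068: leading zeros are not significant.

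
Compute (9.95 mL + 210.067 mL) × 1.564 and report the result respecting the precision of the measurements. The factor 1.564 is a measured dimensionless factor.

344.1 mL

9.95 mL + 210.067 mL = 220.017 mL; the sum is limited to 2 decimal places (5 s.f.).
Carrying full precision, 220.017 × 1.564 = 344.106588 mL; 1.564 has 4 s.f., so the result keeps min(5, 4) = 4 s.f.
Rounded to 4 significant figures: 344.1 mL.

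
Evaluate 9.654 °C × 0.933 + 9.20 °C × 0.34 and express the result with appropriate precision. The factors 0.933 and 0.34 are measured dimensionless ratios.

9.654 × 0.933 = 9.007182 → 9.01 °C (3 s.f., last digit at the 10^-2 place).
9.20 × 0.34 = 3.128 → 3.1 °C (2 s.f., last digit at the 10^-1 place).
Sum: 12.135182 °C; keep the coarser place, 10^-1.
Result: 12.1 °C.

12.1 °C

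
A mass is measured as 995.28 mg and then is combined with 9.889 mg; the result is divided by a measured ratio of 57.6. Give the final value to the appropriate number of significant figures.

995.28 mg + 9.889 mg = 1005.169 mg; the sum is limited to 2 decimal places (6 s.f.).
Carrying full precision, 1005.169 ÷ 57.6 = 17.4508506944… mg; 57.6 has 3 s.f., so the result keeps min(6, 3) = 3 s.f.
Rounded to 3 significant figures: 17.5 mg.

17.5 mg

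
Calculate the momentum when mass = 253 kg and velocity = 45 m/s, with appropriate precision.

1.1 × 10⁴ kg·m/s

momentum = 253 kg × 45 m/s = 11385 kg·m/s.
253 has 3 significant figures; 45 has 2.
Division/multiplication keeps the fewest: 2 significant figures.
Rounded: 1.1 × 10⁴ kg·m/s.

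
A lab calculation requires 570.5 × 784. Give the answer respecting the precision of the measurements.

570.5 × 784 = 447272
Multiplication/division keeps the fewest significant figures: 570.5 → 4 s.f., 784 → 3 s.f.; limit is 3.
Rounded to 3 significant figures: 4.47 × 10^5.

4.47 × 10^5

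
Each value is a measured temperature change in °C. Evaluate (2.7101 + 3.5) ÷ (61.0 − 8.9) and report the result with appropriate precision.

0.12

2.7101 + 3.5 = 6.2101, limited to 1 d.p. → 2 s.f.; 61.0 − 8.9 = 52.1, limited to 1 d.p. → 3 s.f.
Carrying full precision, 6.2101 ÷ 52.1 = 0.119195777351…; keep min(2, 3) = 2 s.f.
Rounded to 2 significant figures: 0.12.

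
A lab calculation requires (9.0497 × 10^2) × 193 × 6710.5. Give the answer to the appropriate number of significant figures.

1.17 × 10^9

(9.0497 × 10^2) × 193 × 6710.5 = 1.1720506287 × 10^9…
Multiplication/division keeps the fewest significant figures: 9.0497 × 10^2 → 5 s.f., 193 → 3 s.f., 6710.5 → 5 s.f.; limit is 3.
Rounded to 3 significant figures: 1.17 × 10^9.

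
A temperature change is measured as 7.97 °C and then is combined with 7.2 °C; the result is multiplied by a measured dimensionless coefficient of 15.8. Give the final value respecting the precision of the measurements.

2.40 × 10^2 °C

7.97 °C + 7.2 °C = 15.17 °C; the sum is limited to 1 decimal place (3 s.f.).
Carrying full precision, 15.17 × 15.8 = 239.686 °C; 15.8 has 3 s.f., so the result keeps min(3, 3) = 3 s.f.
Rounded to 3 significant figures: 2.40 × 10^2 °C.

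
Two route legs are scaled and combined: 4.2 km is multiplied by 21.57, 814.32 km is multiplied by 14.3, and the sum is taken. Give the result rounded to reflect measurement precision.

1.17 × 10⁴ km

4.2 × 21.57 = 90.594 → 91 km (2 s.f., last digit at the 10^0 place).
814.32 × 14.3 = 11644.776 → 1.16 × 10⁴ km (3 s.f., last digit at the 10^2 place).
Sum: 11735.37 km; keep the coarser place, 10^2.
Result: 1.17 × 10⁴ km.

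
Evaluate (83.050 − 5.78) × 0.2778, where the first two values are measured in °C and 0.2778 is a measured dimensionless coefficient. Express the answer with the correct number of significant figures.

83.050 °C − 5.78 °C = 77.270 °C; the difference is limited to 2 decimal places (4 s.f.).
Carrying full precision, 77.270 × 0.2778 = 21.465606 °C; 0.2778 has 4 s.f., so the result keeps min(4, 4) = 4 s.f.
Rounded to 4 significant figures: 21.47 °C.

21.47 °C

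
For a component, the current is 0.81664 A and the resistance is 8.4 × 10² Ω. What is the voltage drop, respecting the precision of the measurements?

6.9 × 10² V

voltage drop = 0.81664 A × 8.4 × 10² Ω = 685.9776 V.
0.81664 has 5 significant figures; 8.4 × 10² has 2.
Division/multiplication keeps the fewest: 2 significant figures.
Rounded: 6.9 × 10² V.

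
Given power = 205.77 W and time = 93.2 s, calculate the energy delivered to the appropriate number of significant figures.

energy delivered = 205.77 W × 93.2 s = 19177.764 J.
205.77 has 5 significant figures; 93.2 has 3.
Division/multiplication keeps the fewest: 3 significant figures.
Rounded: 1.92 × 10⁴ J.

1.92 × 10⁴ J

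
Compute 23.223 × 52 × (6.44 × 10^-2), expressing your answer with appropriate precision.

78

23.223 × 52 × (6.44 × 10^-2) = 77.7691824
Multiplication/division keeps the fewest significant figures: 23.223 → 5 s.f., 52 → 2 s.f., 6.44 × 10^-2 → 3 s.f.; limit is 2.
Rounded to 2 significant figures: 78.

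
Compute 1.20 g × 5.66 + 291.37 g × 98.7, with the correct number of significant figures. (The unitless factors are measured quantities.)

1.20 × 5.66 = 6.792 → 6.79 g (3 s.f., last digit at the 10^-2 place).
291.37 × 98.7 = 28758.219 → 2.88 × 10^4 g (3 s.f., last digit at the 10^2 place).
Sum: 28765.011 g; keep the coarser place, 10^2.
Result: 2.88 × 10^4 g.

2.88 × 10^4 g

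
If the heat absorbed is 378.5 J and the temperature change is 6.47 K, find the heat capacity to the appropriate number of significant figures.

heat capacity = 378.5 J ÷ 6.47 K = 58.5007727975… J/K.
378.5 has 4 significant figures; 6.47 has 3.
Division/multiplication keeps the fewest: 3 significant figures.
Rounded: 58.5 J/K.

58.5 J/K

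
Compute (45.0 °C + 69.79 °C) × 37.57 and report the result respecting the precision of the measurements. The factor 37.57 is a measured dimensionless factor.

45.0 °C + 69.79 °C = 114.79 °C; the sum is limited to 1 decimal place (4 s.f.).
Carrying full precision, 114.79 × 37.57 = 4312.6603 °C; 37.57 has 4 s.f., so the result keeps min(4, 4) = 4 s.f.
Rounded to 4 significant figures: 4313 °C.

4313 °C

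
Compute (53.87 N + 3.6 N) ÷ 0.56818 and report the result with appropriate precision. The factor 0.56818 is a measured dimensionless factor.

101 N

53.87 N + 3.6 N = 57.47 N; the sum is limited to 1 decimal place (3 s.f.).
Carrying full precision, 57.47 ÷ 0.56818 = 101.147523672… N; 0.56818 has 5 s.f., so the result keeps min(3, 5) = 3 s.f.
Rounded to 3 significant figures: 101 N.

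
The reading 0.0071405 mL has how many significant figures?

0.0071405: leading zeros are not significant; zeros between nonzero digits are significant.

5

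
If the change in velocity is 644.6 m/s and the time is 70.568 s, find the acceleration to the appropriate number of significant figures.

9.134 m/s²

acceleration = 644.6 m/s ÷ 70.568 s = 9.1344518762… m/s².
644.6 has 4 significant figures; 70.568 has 5.
Division/multiplication keeps the fewest: 4 significant figures.
Rounded: 9.134 m/s².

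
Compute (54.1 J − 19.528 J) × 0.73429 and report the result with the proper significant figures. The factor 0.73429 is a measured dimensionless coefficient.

54.1 J − 19.528 J = 34.572 J; the difference is limited to 1 decimal place (3 s.f.).
Carrying full precision, 34.572 × 0.73429 = 25.38587388 J; 0.73429 has 5 s.f., so the result keeps min(3, 5) = 3 s.f.
Rounded to 3 significant figures: 25.4 J.

25.4 J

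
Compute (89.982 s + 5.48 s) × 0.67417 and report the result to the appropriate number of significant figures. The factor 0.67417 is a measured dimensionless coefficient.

89.982 s + 5.48 s = 95.462 s; the sum is limited to 2 decimal places (4 s.f.).
Carrying full precision, 95.462 × 0.67417 = 64.35761654 s; 0.67417 has 5 s.f., so the result keeps min(4, 5) = 4 s.f.
Rounded to 4 significant figures: 64.36 s.

64.36 s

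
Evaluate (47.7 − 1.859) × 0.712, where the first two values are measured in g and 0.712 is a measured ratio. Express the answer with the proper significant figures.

32.6 g

47.7 g − 1.859 g = 45.841 g; the difference is limited to 1 decimal place (3 s.f.).
Carrying full precision, 45.841 × 0.712 = 32.638792 g; 0.712 has 3 s.f., so the result keeps min(3, 3) = 3 s.f.
Rounded to 3 significant figures: 32.6 g.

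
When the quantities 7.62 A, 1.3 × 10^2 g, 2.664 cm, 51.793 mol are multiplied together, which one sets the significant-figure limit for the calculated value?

7.62 A → 3 s.f.; 1.3 × 10^2 g → 2 s.f.; 2.664 cm → 4 s.f.; 51.793 mol → 5 s.f.
The fewest is 2 significant figures, from 1.3 × 10^2 g.

1.3 × 10^2 g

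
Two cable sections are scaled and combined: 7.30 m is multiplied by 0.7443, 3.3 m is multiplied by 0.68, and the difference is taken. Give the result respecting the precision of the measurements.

7.30 × 0.7443 = 5.43339 → 5.43 m (3 s.f., last digit at the 10^-2 place).
3.3 × 0.68 = 2.244 → 2.2 m (2 s.f., last digit at the 10^-1 place).
Difference: 3.18939 m; keep the coarser place, 10^-1.
Result: 3.2 m.

3.2 m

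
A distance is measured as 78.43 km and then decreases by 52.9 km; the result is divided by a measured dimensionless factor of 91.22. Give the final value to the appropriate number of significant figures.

78.43 km − 52.9 km = 25.53 km; the difference is limited to 1 decimal place (3 s.f.).
Carrying full precision, 25.53 ÷ 91.22 = 0.279872834905… km; 91.22 has 4 s.f., so the result keeps min(3, 4) = 3 s.f.
Rounded to 3 significant figures: 0.280 km.

0.280 km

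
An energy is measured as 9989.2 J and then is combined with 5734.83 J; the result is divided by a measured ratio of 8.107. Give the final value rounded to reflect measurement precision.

1.940 × 10³ J

9989.2 J + 5734.83 J = 15724.03 J; the sum is limited to 1 decimal place (6 s.f.).
Carrying full precision, 15724.03 ÷ 8.107 = 1939.56210682… J; 8.107 has 4 s.f., so the result keeps min(6, 4) = 4 s.f.
Rounded to 4 significant figures: 1.940 × 10³ J.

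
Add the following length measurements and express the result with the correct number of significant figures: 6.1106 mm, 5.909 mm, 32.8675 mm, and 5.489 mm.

50.376 mm

6.1106 mm + 5.909 mm + 32.8675 mm + 5.489 mm = 50.3761 mm.
Addition/subtraction keeps the fewest decimal places: 6.1106 → 4 decimal places, 5.909 → 3 decimal places, 32.8675 → 4 decimal places, 5.489 → 3 decimal places; limit is 3.
Rounded to 3 decimal places: 50.376 mm.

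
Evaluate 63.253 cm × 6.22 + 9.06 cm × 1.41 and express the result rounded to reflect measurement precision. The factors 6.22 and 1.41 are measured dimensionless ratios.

406 cm

63.253 × 6.22 = 393.43366 → 393 cm (3 s.f., last digit at the 10^0 place).
9.06 × 1.41 = 12.7746 → 12.8 cm (3 s.f., last digit at the 10^-1 place).
Sum: 406.20826 cm; keep the coarser place, 10^0.
Result: 406 cm.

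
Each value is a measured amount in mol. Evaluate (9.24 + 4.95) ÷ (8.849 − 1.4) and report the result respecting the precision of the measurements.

9.24 + 4.95 = 14.19, limited to 2 d.p. → 4 s.f.; 8.849 − 1.4 = 7.449, limited to 1 d.p. → 2 s.f.
Carrying full precision, 14.19 ÷ 7.449 = 1.90495368506…; keep min(4, 2) = 2 s.f.
Rounded to 2 significant figures: 1.9.

1.9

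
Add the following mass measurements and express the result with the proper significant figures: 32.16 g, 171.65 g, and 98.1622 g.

32.16 g + 171.65 g + 98.1622 g = 301.9722 g.
Addition/subtraction keeps the fewest decimal places: 32.16 → 2 decimal places, 171.65 → 2 decimal places, 98.1622 → 4 decimal places; limit is 2.
Rounded to 2 decimal places: 301.97 g.

301.97 g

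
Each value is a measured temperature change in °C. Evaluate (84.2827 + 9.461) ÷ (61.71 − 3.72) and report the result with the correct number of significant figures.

1.617

84.2827 + 9.461 = 93.7437, limited to 3 d.p. → 5 s.f.; 61.71 − 3.72 = 57.99, limited to 2 d.p. → 4 s.f.
Carrying full precision, 93.7437 ÷ 57.99 = 1.61654940507…; keep min(5, 4) = 4 s.f.
Rounded to 4 significant figures: 1.617.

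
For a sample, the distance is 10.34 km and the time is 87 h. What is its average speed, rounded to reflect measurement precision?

0.12 km/h

average speed = 10.34 km ÷ 87 h = 0.118850574713… km/h.
10.34 has 4 significant figures; 87 has 2.
Division/multiplication keeps the fewest: 2 significant figures.
Rounded: 0.12 km/h.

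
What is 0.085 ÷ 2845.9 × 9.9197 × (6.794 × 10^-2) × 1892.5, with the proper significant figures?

0.085 ÷ 2845.9 × 9.9197 × (6.794 × 10^-2) × 1892.5 = 0.0380942351947…
Multiplication/division keeps the fewest significant figures: 0.085 → 2 s.f., 2845.9 → 5 s.f., 9.9197 → 5 s.f., 6.794 × 10^-2 → 4 s.f., 1892.5 → 5 s.f.; limit is 2.
Rounded to 2 significant figures: 0.038.

0.038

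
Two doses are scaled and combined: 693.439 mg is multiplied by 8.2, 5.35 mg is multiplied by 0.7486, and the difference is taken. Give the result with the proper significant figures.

693.439 × 8.2 = 5686.1998 → 5.7 × 10³ mg (2 s.f., last digit at the 10^2 place).
5.35 × 0.7486 = 4.00501 → 4.01 mg (3 s.f., last digit at the 10^-2 place).
Difference: 5682.19479 mg; keep the coarser place, 10^2.
Result: 5.7 × 10³ mg.

5.7 × 10³ mg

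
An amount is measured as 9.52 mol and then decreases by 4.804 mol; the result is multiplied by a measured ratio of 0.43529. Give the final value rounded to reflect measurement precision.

2.05 mol

9.52 mol − 4.804 mol = 4.716 mol; the difference is limited to 2 decimal places (3 s.f.).
Carrying full precision, 4.716 × 0.43529 = 2.05282764 mol; 0.43529 has 5 s.f., so the result keeps min(3, 5) = 3 s.f.
Rounded to 3 significant figures: 2.05 mol.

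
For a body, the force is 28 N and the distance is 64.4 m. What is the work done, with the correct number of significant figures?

work done = 28 N × 64.4 m = 1803.2 J.
28 has 2 significant figures; 64.4 has 3.
Division/multiplication keeps the fewest: 2 significant figures.
Rounded: 1.8 × 10^3 J.

1.8 × 10^3 J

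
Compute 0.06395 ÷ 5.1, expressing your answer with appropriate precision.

0.06395 ÷ 5.1 = 0.0125392156863…
Multiplication/division keeps the fewest significant figures: 0.06395 → 4 s.f., 5.1 → 2 s.f.; limit is 2.
Rounded to 2 significant figures: 0.013.

0.013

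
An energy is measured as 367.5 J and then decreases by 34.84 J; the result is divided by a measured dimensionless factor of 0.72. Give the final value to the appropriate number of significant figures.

4.6 × 10^2 J

367.5 J − 34.84 J = 332.66 J; the difference is limited to 1 decimal place (4 s.f.).
Carrying full precision, 332.66 ÷ 0.72 = 462.027777778… J; 0.72 has 2 s.f., so the result keeps min(4, 2) = 2 s.f.
Rounded to 2 significant figures: 4.6 × 10^2 J.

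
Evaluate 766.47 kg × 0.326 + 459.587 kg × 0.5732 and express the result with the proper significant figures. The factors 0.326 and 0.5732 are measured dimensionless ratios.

766.47 × 0.326 = 249.86922 → 250. kg (3 s.f., last digit at the 10^0 place).
459.587 × 0.5732 = 263.4352684 → 263.4 kg (4 s.f., last digit at the 10^-1 place).
Sum: 513.3044884 kg; keep the coarser place, 10^0.
Result: 513 kg.

513 kg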